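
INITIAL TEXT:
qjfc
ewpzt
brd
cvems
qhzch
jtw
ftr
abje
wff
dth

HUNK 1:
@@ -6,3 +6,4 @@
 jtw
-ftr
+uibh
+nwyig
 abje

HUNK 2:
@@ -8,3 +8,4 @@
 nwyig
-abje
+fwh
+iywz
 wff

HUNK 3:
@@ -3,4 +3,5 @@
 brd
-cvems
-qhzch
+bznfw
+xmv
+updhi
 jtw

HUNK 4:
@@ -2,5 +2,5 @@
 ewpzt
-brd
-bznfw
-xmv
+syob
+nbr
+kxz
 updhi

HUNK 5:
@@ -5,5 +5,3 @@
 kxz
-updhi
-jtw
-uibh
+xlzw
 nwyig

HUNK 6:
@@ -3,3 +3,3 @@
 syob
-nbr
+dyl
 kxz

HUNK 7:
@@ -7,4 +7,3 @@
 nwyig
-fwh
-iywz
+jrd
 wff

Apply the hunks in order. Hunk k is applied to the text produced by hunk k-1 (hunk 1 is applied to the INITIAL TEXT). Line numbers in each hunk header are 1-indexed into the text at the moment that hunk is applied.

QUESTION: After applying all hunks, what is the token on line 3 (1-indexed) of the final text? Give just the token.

Answer: syob

Derivation:
Hunk 1: at line 6 remove [ftr] add [uibh,nwyig] -> 11 lines: qjfc ewpzt brd cvems qhzch jtw uibh nwyig abje wff dth
Hunk 2: at line 8 remove [abje] add [fwh,iywz] -> 12 lines: qjfc ewpzt brd cvems qhzch jtw uibh nwyig fwh iywz wff dth
Hunk 3: at line 3 remove [cvems,qhzch] add [bznfw,xmv,updhi] -> 13 lines: qjfc ewpzt brd bznfw xmv updhi jtw uibh nwyig fwh iywz wff dth
Hunk 4: at line 2 remove [brd,bznfw,xmv] add [syob,nbr,kxz] -> 13 lines: qjfc ewpzt syob nbr kxz updhi jtw uibh nwyig fwh iywz wff dth
Hunk 5: at line 5 remove [updhi,jtw,uibh] add [xlzw] -> 11 lines: qjfc ewpzt syob nbr kxz xlzw nwyig fwh iywz wff dth
Hunk 6: at line 3 remove [nbr] add [dyl] -> 11 lines: qjfc ewpzt syob dyl kxz xlzw nwyig fwh iywz wff dth
Hunk 7: at line 7 remove [fwh,iywz] add [jrd] -> 10 lines: qjfc ewpzt syob dyl kxz xlzw nwyig jrd wff dth
Final line 3: syob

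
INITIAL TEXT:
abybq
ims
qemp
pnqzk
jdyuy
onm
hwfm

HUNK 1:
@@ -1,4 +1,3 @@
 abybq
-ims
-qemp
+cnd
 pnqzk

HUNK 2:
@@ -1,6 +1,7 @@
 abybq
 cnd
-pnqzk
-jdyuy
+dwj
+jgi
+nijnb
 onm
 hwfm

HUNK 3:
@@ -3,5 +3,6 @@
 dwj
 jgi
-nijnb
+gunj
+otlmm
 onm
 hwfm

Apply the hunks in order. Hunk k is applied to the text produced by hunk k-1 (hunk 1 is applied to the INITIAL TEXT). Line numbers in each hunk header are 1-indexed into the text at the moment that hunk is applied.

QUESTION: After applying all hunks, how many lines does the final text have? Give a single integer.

Hunk 1: at line 1 remove [ims,qemp] add [cnd] -> 6 lines: abybq cnd pnqzk jdyuy onm hwfm
Hunk 2: at line 1 remove [pnqzk,jdyuy] add [dwj,jgi,nijnb] -> 7 lines: abybq cnd dwj jgi nijnb onm hwfm
Hunk 3: at line 3 remove [nijnb] add [gunj,otlmm] -> 8 lines: abybq cnd dwj jgi gunj otlmm onm hwfm
Final line count: 8

Answer: 8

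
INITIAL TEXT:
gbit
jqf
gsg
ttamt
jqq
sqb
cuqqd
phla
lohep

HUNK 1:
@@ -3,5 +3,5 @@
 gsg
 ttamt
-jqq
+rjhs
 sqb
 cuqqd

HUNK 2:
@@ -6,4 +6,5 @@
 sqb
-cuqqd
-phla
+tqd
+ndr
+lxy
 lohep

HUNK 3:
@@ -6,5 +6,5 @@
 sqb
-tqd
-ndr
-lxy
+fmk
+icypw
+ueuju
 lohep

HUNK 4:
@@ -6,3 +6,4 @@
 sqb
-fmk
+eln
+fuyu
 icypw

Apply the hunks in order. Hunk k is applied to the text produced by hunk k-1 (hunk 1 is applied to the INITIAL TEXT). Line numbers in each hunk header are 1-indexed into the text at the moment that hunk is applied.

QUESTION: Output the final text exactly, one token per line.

Answer: gbit
jqf
gsg
ttamt
rjhs
sqb
eln
fuyu
icypw
ueuju
lohep

Derivation:
Hunk 1: at line 3 remove [jqq] add [rjhs] -> 9 lines: gbit jqf gsg ttamt rjhs sqb cuqqd phla lohep
Hunk 2: at line 6 remove [cuqqd,phla] add [tqd,ndr,lxy] -> 10 lines: gbit jqf gsg ttamt rjhs sqb tqd ndr lxy lohep
Hunk 3: at line 6 remove [tqd,ndr,lxy] add [fmk,icypw,ueuju] -> 10 lines: gbit jqf gsg ttamt rjhs sqb fmk icypw ueuju lohep
Hunk 4: at line 6 remove [fmk] add [eln,fuyu] -> 11 lines: gbit jqf gsg ttamt rjhs sqb eln fuyu icypw ueuju lohep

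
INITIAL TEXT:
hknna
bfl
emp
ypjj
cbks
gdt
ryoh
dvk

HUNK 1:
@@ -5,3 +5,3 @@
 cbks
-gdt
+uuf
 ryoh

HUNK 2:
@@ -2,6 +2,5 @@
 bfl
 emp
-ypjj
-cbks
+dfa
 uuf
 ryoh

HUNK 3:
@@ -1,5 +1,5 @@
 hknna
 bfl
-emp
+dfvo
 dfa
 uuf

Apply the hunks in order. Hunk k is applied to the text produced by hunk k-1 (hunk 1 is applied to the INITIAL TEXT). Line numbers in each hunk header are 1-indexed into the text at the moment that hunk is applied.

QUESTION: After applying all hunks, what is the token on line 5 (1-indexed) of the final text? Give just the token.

Answer: uuf

Derivation:
Hunk 1: at line 5 remove [gdt] add [uuf] -> 8 lines: hknna bfl emp ypjj cbks uuf ryoh dvk
Hunk 2: at line 2 remove [ypjj,cbks] add [dfa] -> 7 lines: hknna bfl emp dfa uuf ryoh dvk
Hunk 3: at line 1 remove [emp] add [dfvo] -> 7 lines: hknna bfl dfvo dfa uuf ryoh dvk
Final line 5: uuf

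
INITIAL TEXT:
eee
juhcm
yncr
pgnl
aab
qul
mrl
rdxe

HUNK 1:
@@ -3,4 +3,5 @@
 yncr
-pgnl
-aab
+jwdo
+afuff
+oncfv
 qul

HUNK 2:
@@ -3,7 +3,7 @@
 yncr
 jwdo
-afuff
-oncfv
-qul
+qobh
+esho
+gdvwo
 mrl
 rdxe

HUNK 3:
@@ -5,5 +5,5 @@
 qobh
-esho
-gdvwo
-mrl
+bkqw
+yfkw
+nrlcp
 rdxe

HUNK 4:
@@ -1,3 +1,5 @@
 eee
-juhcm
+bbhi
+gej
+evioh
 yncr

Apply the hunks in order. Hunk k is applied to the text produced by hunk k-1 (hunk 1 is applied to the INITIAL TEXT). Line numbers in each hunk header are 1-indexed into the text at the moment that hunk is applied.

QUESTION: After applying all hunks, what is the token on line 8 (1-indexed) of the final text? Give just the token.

Hunk 1: at line 3 remove [pgnl,aab] add [jwdo,afuff,oncfv] -> 9 lines: eee juhcm yncr jwdo afuff oncfv qul mrl rdxe
Hunk 2: at line 3 remove [afuff,oncfv,qul] add [qobh,esho,gdvwo] -> 9 lines: eee juhcm yncr jwdo qobh esho gdvwo mrl rdxe
Hunk 3: at line 5 remove [esho,gdvwo,mrl] add [bkqw,yfkw,nrlcp] -> 9 lines: eee juhcm yncr jwdo qobh bkqw yfkw nrlcp rdxe
Hunk 4: at line 1 remove [juhcm] add [bbhi,gej,evioh] -> 11 lines: eee bbhi gej evioh yncr jwdo qobh bkqw yfkw nrlcp rdxe
Final line 8: bkqw

Answer: bkqw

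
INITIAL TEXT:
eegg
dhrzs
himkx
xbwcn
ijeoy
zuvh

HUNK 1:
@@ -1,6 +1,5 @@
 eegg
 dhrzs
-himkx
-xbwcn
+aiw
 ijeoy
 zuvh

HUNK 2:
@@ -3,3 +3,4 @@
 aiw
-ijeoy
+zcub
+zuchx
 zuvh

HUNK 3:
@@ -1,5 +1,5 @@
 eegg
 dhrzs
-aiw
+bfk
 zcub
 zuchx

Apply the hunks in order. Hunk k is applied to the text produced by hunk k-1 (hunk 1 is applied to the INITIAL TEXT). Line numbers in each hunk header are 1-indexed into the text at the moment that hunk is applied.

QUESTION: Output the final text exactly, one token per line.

Answer: eegg
dhrzs
bfk
zcub
zuchx
zuvh

Derivation:
Hunk 1: at line 1 remove [himkx,xbwcn] add [aiw] -> 5 lines: eegg dhrzs aiw ijeoy zuvh
Hunk 2: at line 3 remove [ijeoy] add [zcub,zuchx] -> 6 lines: eegg dhrzs aiw zcub zuchx zuvh
Hunk 3: at line 1 remove [aiw] add [bfk] -> 6 lines: eegg dhrzs bfk zcub zuchx zuvh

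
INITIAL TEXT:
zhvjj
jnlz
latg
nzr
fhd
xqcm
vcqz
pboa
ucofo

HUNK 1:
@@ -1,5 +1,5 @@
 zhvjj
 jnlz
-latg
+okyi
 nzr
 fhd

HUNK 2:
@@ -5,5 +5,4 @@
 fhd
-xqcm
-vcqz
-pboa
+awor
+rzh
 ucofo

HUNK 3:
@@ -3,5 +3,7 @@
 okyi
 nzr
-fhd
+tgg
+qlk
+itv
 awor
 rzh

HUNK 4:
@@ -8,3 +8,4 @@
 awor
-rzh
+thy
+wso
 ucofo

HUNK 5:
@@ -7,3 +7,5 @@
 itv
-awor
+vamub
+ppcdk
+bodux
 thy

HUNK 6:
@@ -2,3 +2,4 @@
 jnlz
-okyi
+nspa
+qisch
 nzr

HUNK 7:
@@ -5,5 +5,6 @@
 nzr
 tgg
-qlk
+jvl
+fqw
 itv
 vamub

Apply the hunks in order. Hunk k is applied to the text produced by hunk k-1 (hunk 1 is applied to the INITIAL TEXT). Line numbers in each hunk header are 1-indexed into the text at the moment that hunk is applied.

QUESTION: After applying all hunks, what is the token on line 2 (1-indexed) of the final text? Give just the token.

Hunk 1: at line 1 remove [latg] add [okyi] -> 9 lines: zhvjj jnlz okyi nzr fhd xqcm vcqz pboa ucofo
Hunk 2: at line 5 remove [xqcm,vcqz,pboa] add [awor,rzh] -> 8 lines: zhvjj jnlz okyi nzr fhd awor rzh ucofo
Hunk 3: at line 3 remove [fhd] add [tgg,qlk,itv] -> 10 lines: zhvjj jnlz okyi nzr tgg qlk itv awor rzh ucofo
Hunk 4: at line 8 remove [rzh] add [thy,wso] -> 11 lines: zhvjj jnlz okyi nzr tgg qlk itv awor thy wso ucofo
Hunk 5: at line 7 remove [awor] add [vamub,ppcdk,bodux] -> 13 lines: zhvjj jnlz okyi nzr tgg qlk itv vamub ppcdk bodux thy wso ucofo
Hunk 6: at line 2 remove [okyi] add [nspa,qisch] -> 14 lines: zhvjj jnlz nspa qisch nzr tgg qlk itv vamub ppcdk bodux thy wso ucofo
Hunk 7: at line 5 remove [qlk] add [jvl,fqw] -> 15 lines: zhvjj jnlz nspa qisch nzr tgg jvl fqw itv vamub ppcdk bodux thy wso ucofo
Final line 2: jnlz

Answer: jnlz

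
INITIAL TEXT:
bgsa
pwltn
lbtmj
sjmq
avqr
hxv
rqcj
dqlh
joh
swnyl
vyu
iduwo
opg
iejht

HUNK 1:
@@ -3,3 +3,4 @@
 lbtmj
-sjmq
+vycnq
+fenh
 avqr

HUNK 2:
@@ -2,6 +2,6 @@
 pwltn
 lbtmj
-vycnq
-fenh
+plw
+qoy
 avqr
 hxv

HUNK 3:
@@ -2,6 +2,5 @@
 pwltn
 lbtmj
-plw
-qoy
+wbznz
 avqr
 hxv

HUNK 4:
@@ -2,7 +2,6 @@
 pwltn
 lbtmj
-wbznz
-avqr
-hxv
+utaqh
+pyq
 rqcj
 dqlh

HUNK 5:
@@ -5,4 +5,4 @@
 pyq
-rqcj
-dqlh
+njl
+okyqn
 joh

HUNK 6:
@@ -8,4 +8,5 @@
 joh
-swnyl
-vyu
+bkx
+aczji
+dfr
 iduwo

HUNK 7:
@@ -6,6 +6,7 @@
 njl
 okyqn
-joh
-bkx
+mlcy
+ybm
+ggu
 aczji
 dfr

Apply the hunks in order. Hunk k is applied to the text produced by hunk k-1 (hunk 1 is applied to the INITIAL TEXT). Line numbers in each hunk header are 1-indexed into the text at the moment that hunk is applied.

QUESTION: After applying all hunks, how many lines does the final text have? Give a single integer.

Hunk 1: at line 3 remove [sjmq] add [vycnq,fenh] -> 15 lines: bgsa pwltn lbtmj vycnq fenh avqr hxv rqcj dqlh joh swnyl vyu iduwo opg iejht
Hunk 2: at line 2 remove [vycnq,fenh] add [plw,qoy] -> 15 lines: bgsa pwltn lbtmj plw qoy avqr hxv rqcj dqlh joh swnyl vyu iduwo opg iejht
Hunk 3: at line 2 remove [plw,qoy] add [wbznz] -> 14 lines: bgsa pwltn lbtmj wbznz avqr hxv rqcj dqlh joh swnyl vyu iduwo opg iejht
Hunk 4: at line 2 remove [wbznz,avqr,hxv] add [utaqh,pyq] -> 13 lines: bgsa pwltn lbtmj utaqh pyq rqcj dqlh joh swnyl vyu iduwo opg iejht
Hunk 5: at line 5 remove [rqcj,dqlh] add [njl,okyqn] -> 13 lines: bgsa pwltn lbtmj utaqh pyq njl okyqn joh swnyl vyu iduwo opg iejht
Hunk 6: at line 8 remove [swnyl,vyu] add [bkx,aczji,dfr] -> 14 lines: bgsa pwltn lbtmj utaqh pyq njl okyqn joh bkx aczji dfr iduwo opg iejht
Hunk 7: at line 6 remove [joh,bkx] add [mlcy,ybm,ggu] -> 15 lines: bgsa pwltn lbtmj utaqh pyq njl okyqn mlcy ybm ggu aczji dfr iduwo opg iejht
Final line count: 15

Answer: 15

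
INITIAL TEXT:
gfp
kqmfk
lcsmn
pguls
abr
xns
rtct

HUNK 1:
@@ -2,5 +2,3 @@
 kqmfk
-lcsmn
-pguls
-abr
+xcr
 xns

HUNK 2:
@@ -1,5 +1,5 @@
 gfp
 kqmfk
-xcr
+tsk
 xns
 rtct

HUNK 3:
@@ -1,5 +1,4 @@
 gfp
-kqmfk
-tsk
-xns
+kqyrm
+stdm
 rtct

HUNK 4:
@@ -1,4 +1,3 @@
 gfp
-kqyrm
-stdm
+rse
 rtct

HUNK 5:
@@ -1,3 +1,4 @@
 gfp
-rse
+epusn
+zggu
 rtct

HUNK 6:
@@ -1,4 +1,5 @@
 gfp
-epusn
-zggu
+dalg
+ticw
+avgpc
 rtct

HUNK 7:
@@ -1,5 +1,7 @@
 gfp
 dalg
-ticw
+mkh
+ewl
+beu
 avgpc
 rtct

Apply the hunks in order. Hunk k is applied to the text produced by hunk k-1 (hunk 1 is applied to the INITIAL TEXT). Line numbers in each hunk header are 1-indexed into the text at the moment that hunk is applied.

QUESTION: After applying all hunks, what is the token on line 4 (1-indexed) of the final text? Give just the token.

Answer: ewl

Derivation:
Hunk 1: at line 2 remove [lcsmn,pguls,abr] add [xcr] -> 5 lines: gfp kqmfk xcr xns rtct
Hunk 2: at line 1 remove [xcr] add [tsk] -> 5 lines: gfp kqmfk tsk xns rtct
Hunk 3: at line 1 remove [kqmfk,tsk,xns] add [kqyrm,stdm] -> 4 lines: gfp kqyrm stdm rtct
Hunk 4: at line 1 remove [kqyrm,stdm] add [rse] -> 3 lines: gfp rse rtct
Hunk 5: at line 1 remove [rse] add [epusn,zggu] -> 4 lines: gfp epusn zggu rtct
Hunk 6: at line 1 remove [epusn,zggu] add [dalg,ticw,avgpc] -> 5 lines: gfp dalg ticw avgpc rtct
Hunk 7: at line 1 remove [ticw] add [mkh,ewl,beu] -> 7 lines: gfp dalg mkh ewl beu avgpc rtct
Final line 4: ewl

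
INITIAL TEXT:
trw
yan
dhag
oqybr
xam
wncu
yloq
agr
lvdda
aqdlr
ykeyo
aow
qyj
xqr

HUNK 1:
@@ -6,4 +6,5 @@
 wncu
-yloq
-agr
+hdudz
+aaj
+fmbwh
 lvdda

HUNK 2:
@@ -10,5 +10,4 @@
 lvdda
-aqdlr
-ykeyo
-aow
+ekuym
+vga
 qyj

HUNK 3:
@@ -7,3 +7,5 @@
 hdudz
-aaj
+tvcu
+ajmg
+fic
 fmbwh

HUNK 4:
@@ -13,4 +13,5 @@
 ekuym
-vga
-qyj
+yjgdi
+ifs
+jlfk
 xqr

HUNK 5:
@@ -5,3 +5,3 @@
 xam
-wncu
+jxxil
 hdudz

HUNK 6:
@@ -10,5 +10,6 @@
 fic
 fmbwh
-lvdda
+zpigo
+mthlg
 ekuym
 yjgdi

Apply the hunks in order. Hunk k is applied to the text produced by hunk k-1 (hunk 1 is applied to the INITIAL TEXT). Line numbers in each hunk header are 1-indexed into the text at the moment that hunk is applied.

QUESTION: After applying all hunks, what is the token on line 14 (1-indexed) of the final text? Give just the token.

Answer: ekuym

Derivation:
Hunk 1: at line 6 remove [yloq,agr] add [hdudz,aaj,fmbwh] -> 15 lines: trw yan dhag oqybr xam wncu hdudz aaj fmbwh lvdda aqdlr ykeyo aow qyj xqr
Hunk 2: at line 10 remove [aqdlr,ykeyo,aow] add [ekuym,vga] -> 14 lines: trw yan dhag oqybr xam wncu hdudz aaj fmbwh lvdda ekuym vga qyj xqr
Hunk 3: at line 7 remove [aaj] add [tvcu,ajmg,fic] -> 16 lines: trw yan dhag oqybr xam wncu hdudz tvcu ajmg fic fmbwh lvdda ekuym vga qyj xqr
Hunk 4: at line 13 remove [vga,qyj] add [yjgdi,ifs,jlfk] -> 17 lines: trw yan dhag oqybr xam wncu hdudz tvcu ajmg fic fmbwh lvdda ekuym yjgdi ifs jlfk xqr
Hunk 5: at line 5 remove [wncu] add [jxxil] -> 17 lines: trw yan dhag oqybr xam jxxil hdudz tvcu ajmg fic fmbwh lvdda ekuym yjgdi ifs jlfk xqr
Hunk 6: at line 10 remove [lvdda] add [zpigo,mthlg] -> 18 lines: trw yan dhag oqybr xam jxxil hdudz tvcu ajmg fic fmbwh zpigo mthlg ekuym yjgdi ifs jlfk xqr
Final line 14: ekuym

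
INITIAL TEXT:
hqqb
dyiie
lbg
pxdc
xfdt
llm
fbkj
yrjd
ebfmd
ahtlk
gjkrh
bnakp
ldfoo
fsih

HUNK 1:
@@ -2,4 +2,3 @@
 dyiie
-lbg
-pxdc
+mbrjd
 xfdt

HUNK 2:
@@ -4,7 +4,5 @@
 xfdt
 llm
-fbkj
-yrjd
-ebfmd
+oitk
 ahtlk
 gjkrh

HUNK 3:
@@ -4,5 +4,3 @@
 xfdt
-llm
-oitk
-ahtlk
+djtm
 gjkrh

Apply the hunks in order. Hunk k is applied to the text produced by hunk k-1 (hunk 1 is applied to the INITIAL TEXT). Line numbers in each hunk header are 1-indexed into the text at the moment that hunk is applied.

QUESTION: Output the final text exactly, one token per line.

Answer: hqqb
dyiie
mbrjd
xfdt
djtm
gjkrh
bnakp
ldfoo
fsih

Derivation:
Hunk 1: at line 2 remove [lbg,pxdc] add [mbrjd] -> 13 lines: hqqb dyiie mbrjd xfdt llm fbkj yrjd ebfmd ahtlk gjkrh bnakp ldfoo fsih
Hunk 2: at line 4 remove [fbkj,yrjd,ebfmd] add [oitk] -> 11 lines: hqqb dyiie mbrjd xfdt llm oitk ahtlk gjkrh bnakp ldfoo fsih
Hunk 3: at line 4 remove [llm,oitk,ahtlk] add [djtm] -> 9 lines: hqqb dyiie mbrjd xfdt djtm gjkrh bnakp ldfoo fsih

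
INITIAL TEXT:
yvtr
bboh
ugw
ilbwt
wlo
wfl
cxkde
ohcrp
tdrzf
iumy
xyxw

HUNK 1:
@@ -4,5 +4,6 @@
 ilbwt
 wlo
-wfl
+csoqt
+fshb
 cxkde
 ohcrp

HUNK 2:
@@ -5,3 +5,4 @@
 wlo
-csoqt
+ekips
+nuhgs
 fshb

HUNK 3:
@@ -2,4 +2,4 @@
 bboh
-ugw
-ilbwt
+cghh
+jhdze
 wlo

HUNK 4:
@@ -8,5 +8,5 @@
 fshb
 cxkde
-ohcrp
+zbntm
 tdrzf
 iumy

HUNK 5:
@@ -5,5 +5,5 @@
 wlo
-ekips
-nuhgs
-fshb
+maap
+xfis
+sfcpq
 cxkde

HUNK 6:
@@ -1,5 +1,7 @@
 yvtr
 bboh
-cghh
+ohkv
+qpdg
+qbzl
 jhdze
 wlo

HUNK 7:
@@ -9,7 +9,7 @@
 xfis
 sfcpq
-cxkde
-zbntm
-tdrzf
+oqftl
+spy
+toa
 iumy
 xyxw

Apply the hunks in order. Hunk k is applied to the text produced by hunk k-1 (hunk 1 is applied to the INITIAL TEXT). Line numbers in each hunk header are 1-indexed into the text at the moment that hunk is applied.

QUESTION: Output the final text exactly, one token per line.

Answer: yvtr
bboh
ohkv
qpdg
qbzl
jhdze
wlo
maap
xfis
sfcpq
oqftl
spy
toa
iumy
xyxw

Derivation:
Hunk 1: at line 4 remove [wfl] add [csoqt,fshb] -> 12 lines: yvtr bboh ugw ilbwt wlo csoqt fshb cxkde ohcrp tdrzf iumy xyxw
Hunk 2: at line 5 remove [csoqt] add [ekips,nuhgs] -> 13 lines: yvtr bboh ugw ilbwt wlo ekips nuhgs fshb cxkde ohcrp tdrzf iumy xyxw
Hunk 3: at line 2 remove [ugw,ilbwt] add [cghh,jhdze] -> 13 lines: yvtr bboh cghh jhdze wlo ekips nuhgs fshb cxkde ohcrp tdrzf iumy xyxw
Hunk 4: at line 8 remove [ohcrp] add [zbntm] -> 13 lines: yvtr bboh cghh jhdze wlo ekips nuhgs fshb cxkde zbntm tdrzf iumy xyxw
Hunk 5: at line 5 remove [ekips,nuhgs,fshb] add [maap,xfis,sfcpq] -> 13 lines: yvtr bboh cghh jhdze wlo maap xfis sfcpq cxkde zbntm tdrzf iumy xyxw
Hunk 6: at line 1 remove [cghh] add [ohkv,qpdg,qbzl] -> 15 lines: yvtr bboh ohkv qpdg qbzl jhdze wlo maap xfis sfcpq cxkde zbntm tdrzf iumy xyxw
Hunk 7: at line 9 remove [cxkde,zbntm,tdrzf] add [oqftl,spy,toa] -> 15 lines: yvtr bboh ohkv qpdg qbzl jhdze wlo maap xfis sfcpq oqftl spy toa iumy xyxw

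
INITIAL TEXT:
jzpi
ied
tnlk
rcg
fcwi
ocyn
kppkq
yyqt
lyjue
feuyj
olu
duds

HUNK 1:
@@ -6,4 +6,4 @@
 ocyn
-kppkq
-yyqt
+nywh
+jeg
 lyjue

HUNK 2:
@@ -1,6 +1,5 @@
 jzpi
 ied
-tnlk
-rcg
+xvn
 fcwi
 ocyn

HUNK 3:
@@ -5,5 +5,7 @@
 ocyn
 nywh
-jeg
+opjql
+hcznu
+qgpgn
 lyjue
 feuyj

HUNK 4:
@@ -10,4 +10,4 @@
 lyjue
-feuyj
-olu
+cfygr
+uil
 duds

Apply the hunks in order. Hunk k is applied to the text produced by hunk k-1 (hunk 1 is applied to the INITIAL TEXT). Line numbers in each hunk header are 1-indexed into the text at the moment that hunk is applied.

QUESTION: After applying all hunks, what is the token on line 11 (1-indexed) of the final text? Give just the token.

Hunk 1: at line 6 remove [kppkq,yyqt] add [nywh,jeg] -> 12 lines: jzpi ied tnlk rcg fcwi ocyn nywh jeg lyjue feuyj olu duds
Hunk 2: at line 1 remove [tnlk,rcg] add [xvn] -> 11 lines: jzpi ied xvn fcwi ocyn nywh jeg lyjue feuyj olu duds
Hunk 3: at line 5 remove [jeg] add [opjql,hcznu,qgpgn] -> 13 lines: jzpi ied xvn fcwi ocyn nywh opjql hcznu qgpgn lyjue feuyj olu duds
Hunk 4: at line 10 remove [feuyj,olu] add [cfygr,uil] -> 13 lines: jzpi ied xvn fcwi ocyn nywh opjql hcznu qgpgn lyjue cfygr uil duds
Final line 11: cfygr

Answer: cfygr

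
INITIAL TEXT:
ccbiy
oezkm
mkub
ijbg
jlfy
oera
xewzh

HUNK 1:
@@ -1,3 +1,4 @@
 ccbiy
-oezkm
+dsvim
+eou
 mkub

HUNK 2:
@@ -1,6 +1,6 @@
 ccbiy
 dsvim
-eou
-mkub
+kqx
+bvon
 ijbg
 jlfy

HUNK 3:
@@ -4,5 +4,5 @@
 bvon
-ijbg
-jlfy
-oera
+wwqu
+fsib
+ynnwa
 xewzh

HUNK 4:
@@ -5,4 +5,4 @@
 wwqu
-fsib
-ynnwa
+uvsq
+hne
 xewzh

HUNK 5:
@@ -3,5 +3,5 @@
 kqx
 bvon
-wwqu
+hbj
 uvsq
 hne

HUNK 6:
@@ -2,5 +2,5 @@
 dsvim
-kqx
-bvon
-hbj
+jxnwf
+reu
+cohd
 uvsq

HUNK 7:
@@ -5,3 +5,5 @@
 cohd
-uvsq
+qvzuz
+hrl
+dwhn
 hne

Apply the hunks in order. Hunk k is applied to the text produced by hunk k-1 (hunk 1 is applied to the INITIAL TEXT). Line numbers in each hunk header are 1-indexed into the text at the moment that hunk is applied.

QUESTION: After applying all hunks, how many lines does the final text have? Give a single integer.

Answer: 10

Derivation:
Hunk 1: at line 1 remove [oezkm] add [dsvim,eou] -> 8 lines: ccbiy dsvim eou mkub ijbg jlfy oera xewzh
Hunk 2: at line 1 remove [eou,mkub] add [kqx,bvon] -> 8 lines: ccbiy dsvim kqx bvon ijbg jlfy oera xewzh
Hunk 3: at line 4 remove [ijbg,jlfy,oera] add [wwqu,fsib,ynnwa] -> 8 lines: ccbiy dsvim kqx bvon wwqu fsib ynnwa xewzh
Hunk 4: at line 5 remove [fsib,ynnwa] add [uvsq,hne] -> 8 lines: ccbiy dsvim kqx bvon wwqu uvsq hne xewzh
Hunk 5: at line 3 remove [wwqu] add [hbj] -> 8 lines: ccbiy dsvim kqx bvon hbj uvsq hne xewzh
Hunk 6: at line 2 remove [kqx,bvon,hbj] add [jxnwf,reu,cohd] -> 8 lines: ccbiy dsvim jxnwf reu cohd uvsq hne xewzh
Hunk 7: at line 5 remove [uvsq] add [qvzuz,hrl,dwhn] -> 10 lines: ccbiy dsvim jxnwf reu cohd qvzuz hrl dwhn hne xewzh
Final line count: 10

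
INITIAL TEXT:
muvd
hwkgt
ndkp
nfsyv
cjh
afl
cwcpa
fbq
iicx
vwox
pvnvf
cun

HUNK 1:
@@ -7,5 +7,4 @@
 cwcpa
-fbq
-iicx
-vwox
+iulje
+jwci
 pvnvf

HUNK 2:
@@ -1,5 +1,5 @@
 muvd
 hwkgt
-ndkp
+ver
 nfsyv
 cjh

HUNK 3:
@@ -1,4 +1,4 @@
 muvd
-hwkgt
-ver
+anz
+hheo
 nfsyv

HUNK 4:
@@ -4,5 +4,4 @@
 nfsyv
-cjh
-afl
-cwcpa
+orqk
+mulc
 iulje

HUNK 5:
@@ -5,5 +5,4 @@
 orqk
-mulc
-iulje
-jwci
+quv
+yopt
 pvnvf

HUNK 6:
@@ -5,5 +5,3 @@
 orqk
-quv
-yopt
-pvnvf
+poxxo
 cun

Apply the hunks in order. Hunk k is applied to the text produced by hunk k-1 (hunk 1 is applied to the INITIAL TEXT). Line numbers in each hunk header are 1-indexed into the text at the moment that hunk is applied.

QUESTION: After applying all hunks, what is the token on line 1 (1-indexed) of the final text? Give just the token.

Answer: muvd

Derivation:
Hunk 1: at line 7 remove [fbq,iicx,vwox] add [iulje,jwci] -> 11 lines: muvd hwkgt ndkp nfsyv cjh afl cwcpa iulje jwci pvnvf cun
Hunk 2: at line 1 remove [ndkp] add [ver] -> 11 lines: muvd hwkgt ver nfsyv cjh afl cwcpa iulje jwci pvnvf cun
Hunk 3: at line 1 remove [hwkgt,ver] add [anz,hheo] -> 11 lines: muvd anz hheo nfsyv cjh afl cwcpa iulje jwci pvnvf cun
Hunk 4: at line 4 remove [cjh,afl,cwcpa] add [orqk,mulc] -> 10 lines: muvd anz hheo nfsyv orqk mulc iulje jwci pvnvf cun
Hunk 5: at line 5 remove [mulc,iulje,jwci] add [quv,yopt] -> 9 lines: muvd anz hheo nfsyv orqk quv yopt pvnvf cun
Hunk 6: at line 5 remove [quv,yopt,pvnvf] add [poxxo] -> 7 lines: muvd anz hheo nfsyv orqk poxxo cun
Final line 1: muvd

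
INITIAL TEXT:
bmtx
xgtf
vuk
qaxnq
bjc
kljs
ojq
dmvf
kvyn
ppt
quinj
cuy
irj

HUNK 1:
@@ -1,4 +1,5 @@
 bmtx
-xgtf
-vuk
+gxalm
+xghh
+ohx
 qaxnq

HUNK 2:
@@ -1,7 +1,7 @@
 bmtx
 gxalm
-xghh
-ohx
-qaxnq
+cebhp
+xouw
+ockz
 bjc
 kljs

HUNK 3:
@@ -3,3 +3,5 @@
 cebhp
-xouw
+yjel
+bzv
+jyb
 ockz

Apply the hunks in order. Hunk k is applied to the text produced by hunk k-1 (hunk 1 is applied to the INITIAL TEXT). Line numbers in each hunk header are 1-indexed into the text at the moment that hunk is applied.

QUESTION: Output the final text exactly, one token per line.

Answer: bmtx
gxalm
cebhp
yjel
bzv
jyb
ockz
bjc
kljs
ojq
dmvf
kvyn
ppt
quinj
cuy
irj

Derivation:
Hunk 1: at line 1 remove [xgtf,vuk] add [gxalm,xghh,ohx] -> 14 lines: bmtx gxalm xghh ohx qaxnq bjc kljs ojq dmvf kvyn ppt quinj cuy irj
Hunk 2: at line 1 remove [xghh,ohx,qaxnq] add [cebhp,xouw,ockz] -> 14 lines: bmtx gxalm cebhp xouw ockz bjc kljs ojq dmvf kvyn ppt quinj cuy irj
Hunk 3: at line 3 remove [xouw] add [yjel,bzv,jyb] -> 16 lines: bmtx gxalm cebhp yjel bzv jyb ockz bjc kljs ojq dmvf kvyn ppt quinj cuy irj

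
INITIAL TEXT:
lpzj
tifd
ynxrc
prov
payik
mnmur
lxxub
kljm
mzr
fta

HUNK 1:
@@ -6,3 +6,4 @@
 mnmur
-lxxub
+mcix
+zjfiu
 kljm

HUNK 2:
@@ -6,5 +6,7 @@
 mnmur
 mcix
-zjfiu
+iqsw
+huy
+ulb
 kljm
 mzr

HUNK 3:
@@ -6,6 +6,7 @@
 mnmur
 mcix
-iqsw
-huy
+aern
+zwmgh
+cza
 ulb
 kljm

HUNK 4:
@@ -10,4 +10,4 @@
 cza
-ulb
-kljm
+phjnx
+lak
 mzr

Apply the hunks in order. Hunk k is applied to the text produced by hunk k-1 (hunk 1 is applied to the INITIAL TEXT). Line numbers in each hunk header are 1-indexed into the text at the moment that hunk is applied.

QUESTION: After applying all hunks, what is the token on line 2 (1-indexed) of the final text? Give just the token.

Answer: tifd

Derivation:
Hunk 1: at line 6 remove [lxxub] add [mcix,zjfiu] -> 11 lines: lpzj tifd ynxrc prov payik mnmur mcix zjfiu kljm mzr fta
Hunk 2: at line 6 remove [zjfiu] add [iqsw,huy,ulb] -> 13 lines: lpzj tifd ynxrc prov payik mnmur mcix iqsw huy ulb kljm mzr fta
Hunk 3: at line 6 remove [iqsw,huy] add [aern,zwmgh,cza] -> 14 lines: lpzj tifd ynxrc prov payik mnmur mcix aern zwmgh cza ulb kljm mzr fta
Hunk 4: at line 10 remove [ulb,kljm] add [phjnx,lak] -> 14 lines: lpzj tifd ynxrc prov payik mnmur mcix aern zwmgh cza phjnx lak mzr fta
Final line 2: tifd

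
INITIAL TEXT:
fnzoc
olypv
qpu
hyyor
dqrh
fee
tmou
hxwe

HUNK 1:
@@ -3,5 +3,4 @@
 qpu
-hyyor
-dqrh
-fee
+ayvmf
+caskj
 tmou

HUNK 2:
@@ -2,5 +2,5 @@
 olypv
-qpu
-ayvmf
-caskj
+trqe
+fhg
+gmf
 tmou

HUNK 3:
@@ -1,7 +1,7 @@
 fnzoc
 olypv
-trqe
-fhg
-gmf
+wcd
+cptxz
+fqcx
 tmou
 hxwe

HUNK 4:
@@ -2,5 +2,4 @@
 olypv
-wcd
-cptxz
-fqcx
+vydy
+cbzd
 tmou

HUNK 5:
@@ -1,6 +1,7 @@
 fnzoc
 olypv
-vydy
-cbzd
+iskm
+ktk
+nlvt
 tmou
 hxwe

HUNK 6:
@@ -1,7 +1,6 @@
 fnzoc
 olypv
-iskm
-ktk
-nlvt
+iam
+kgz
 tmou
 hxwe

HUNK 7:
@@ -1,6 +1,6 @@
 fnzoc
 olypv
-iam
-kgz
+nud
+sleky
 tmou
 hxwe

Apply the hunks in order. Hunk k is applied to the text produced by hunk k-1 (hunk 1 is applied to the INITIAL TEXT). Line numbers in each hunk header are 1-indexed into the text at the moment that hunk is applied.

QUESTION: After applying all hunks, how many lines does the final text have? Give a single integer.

Answer: 6

Derivation:
Hunk 1: at line 3 remove [hyyor,dqrh,fee] add [ayvmf,caskj] -> 7 lines: fnzoc olypv qpu ayvmf caskj tmou hxwe
Hunk 2: at line 2 remove [qpu,ayvmf,caskj] add [trqe,fhg,gmf] -> 7 lines: fnzoc olypv trqe fhg gmf tmou hxwe
Hunk 3: at line 1 remove [trqe,fhg,gmf] add [wcd,cptxz,fqcx] -> 7 lines: fnzoc olypv wcd cptxz fqcx tmou hxwe
Hunk 4: at line 2 remove [wcd,cptxz,fqcx] add [vydy,cbzd] -> 6 lines: fnzoc olypv vydy cbzd tmou hxwe
Hunk 5: at line 1 remove [vydy,cbzd] add [iskm,ktk,nlvt] -> 7 lines: fnzoc olypv iskm ktk nlvt tmou hxwe
Hunk 6: at line 1 remove [iskm,ktk,nlvt] add [iam,kgz] -> 6 lines: fnzoc olypv iam kgz tmou hxwe
Hunk 7: at line 1 remove [iam,kgz] add [nud,sleky] -> 6 lines: fnzoc olypv nud sleky tmou hxwe
Final line count: 6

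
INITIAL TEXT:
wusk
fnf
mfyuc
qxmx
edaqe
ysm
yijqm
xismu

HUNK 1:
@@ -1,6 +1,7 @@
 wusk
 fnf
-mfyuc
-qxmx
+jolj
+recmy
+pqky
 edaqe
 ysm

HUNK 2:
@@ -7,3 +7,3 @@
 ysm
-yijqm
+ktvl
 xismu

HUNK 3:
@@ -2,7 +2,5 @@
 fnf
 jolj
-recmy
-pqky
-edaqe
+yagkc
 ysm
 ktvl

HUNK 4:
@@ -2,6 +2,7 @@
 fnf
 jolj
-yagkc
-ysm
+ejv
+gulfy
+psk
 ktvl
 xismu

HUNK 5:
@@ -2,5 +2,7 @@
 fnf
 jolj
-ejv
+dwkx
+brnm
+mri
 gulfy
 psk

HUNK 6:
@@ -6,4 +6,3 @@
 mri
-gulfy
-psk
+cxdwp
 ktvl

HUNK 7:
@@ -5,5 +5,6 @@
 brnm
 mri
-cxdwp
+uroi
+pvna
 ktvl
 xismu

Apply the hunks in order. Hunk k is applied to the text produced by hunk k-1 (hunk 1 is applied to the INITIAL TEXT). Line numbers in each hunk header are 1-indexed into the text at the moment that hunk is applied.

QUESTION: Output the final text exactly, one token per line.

Hunk 1: at line 1 remove [mfyuc,qxmx] add [jolj,recmy,pqky] -> 9 lines: wusk fnf jolj recmy pqky edaqe ysm yijqm xismu
Hunk 2: at line 7 remove [yijqm] add [ktvl] -> 9 lines: wusk fnf jolj recmy pqky edaqe ysm ktvl xismu
Hunk 3: at line 2 remove [recmy,pqky,edaqe] add [yagkc] -> 7 lines: wusk fnf jolj yagkc ysm ktvl xismu
Hunk 4: at line 2 remove [yagkc,ysm] add [ejv,gulfy,psk] -> 8 lines: wusk fnf jolj ejv gulfy psk ktvl xismu
Hunk 5: at line 2 remove [ejv] add [dwkx,brnm,mri] -> 10 lines: wusk fnf jolj dwkx brnm mri gulfy psk ktvl xismu
Hunk 6: at line 6 remove [gulfy,psk] add [cxdwp] -> 9 lines: wusk fnf jolj dwkx brnm mri cxdwp ktvl xismu
Hunk 7: at line 5 remove [cxdwp] add [uroi,pvna] -> 10 lines: wusk fnf jolj dwkx brnm mri uroi pvna ktvl xismu

Answer: wusk
fnf
jolj
dwkx
brnm
mri
uroi
pvna
ktvl
xismu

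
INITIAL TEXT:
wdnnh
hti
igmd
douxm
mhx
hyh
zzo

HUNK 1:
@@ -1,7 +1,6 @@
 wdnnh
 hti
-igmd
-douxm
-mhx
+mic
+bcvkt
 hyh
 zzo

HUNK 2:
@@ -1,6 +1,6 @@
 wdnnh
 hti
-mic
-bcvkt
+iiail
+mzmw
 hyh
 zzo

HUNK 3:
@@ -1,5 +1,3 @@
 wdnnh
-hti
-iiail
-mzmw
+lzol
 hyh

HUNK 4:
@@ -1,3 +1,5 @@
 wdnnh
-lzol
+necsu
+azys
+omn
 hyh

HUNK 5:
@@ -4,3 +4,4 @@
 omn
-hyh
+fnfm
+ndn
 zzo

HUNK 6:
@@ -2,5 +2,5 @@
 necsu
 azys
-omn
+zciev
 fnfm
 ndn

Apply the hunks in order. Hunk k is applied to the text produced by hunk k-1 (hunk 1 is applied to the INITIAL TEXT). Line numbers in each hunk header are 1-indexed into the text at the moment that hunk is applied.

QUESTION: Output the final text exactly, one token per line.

Hunk 1: at line 1 remove [igmd,douxm,mhx] add [mic,bcvkt] -> 6 lines: wdnnh hti mic bcvkt hyh zzo
Hunk 2: at line 1 remove [mic,bcvkt] add [iiail,mzmw] -> 6 lines: wdnnh hti iiail mzmw hyh zzo
Hunk 3: at line 1 remove [hti,iiail,mzmw] add [lzol] -> 4 lines: wdnnh lzol hyh zzo
Hunk 4: at line 1 remove [lzol] add [necsu,azys,omn] -> 6 lines: wdnnh necsu azys omn hyh zzo
Hunk 5: at line 4 remove [hyh] add [fnfm,ndn] -> 7 lines: wdnnh necsu azys omn fnfm ndn zzo
Hunk 6: at line 2 remove [omn] add [zciev] -> 7 lines: wdnnh necsu azys zciev fnfm ndn zzo

Answer: wdnnh
necsu
azys
zciev
fnfm
ndn
zzo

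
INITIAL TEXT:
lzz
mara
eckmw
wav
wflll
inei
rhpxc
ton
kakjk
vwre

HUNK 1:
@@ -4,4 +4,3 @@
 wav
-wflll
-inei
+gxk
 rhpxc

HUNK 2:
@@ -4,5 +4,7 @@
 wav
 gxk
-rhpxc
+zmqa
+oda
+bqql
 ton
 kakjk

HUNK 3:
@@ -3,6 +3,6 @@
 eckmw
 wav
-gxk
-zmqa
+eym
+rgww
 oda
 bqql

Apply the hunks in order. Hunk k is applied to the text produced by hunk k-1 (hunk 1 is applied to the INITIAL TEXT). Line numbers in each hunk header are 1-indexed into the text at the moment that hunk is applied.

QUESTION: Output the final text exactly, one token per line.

Answer: lzz
mara
eckmw
wav
eym
rgww
oda
bqql
ton
kakjk
vwre

Derivation:
Hunk 1: at line 4 remove [wflll,inei] add [gxk] -> 9 lines: lzz mara eckmw wav gxk rhpxc ton kakjk vwre
Hunk 2: at line 4 remove [rhpxc] add [zmqa,oda,bqql] -> 11 lines: lzz mara eckmw wav gxk zmqa oda bqql ton kakjk vwre
Hunk 3: at line 3 remove [gxk,zmqa] add [eym,rgww] -> 11 lines: lzz mara eckmw wav eym rgww oda bqql ton kakjk vwre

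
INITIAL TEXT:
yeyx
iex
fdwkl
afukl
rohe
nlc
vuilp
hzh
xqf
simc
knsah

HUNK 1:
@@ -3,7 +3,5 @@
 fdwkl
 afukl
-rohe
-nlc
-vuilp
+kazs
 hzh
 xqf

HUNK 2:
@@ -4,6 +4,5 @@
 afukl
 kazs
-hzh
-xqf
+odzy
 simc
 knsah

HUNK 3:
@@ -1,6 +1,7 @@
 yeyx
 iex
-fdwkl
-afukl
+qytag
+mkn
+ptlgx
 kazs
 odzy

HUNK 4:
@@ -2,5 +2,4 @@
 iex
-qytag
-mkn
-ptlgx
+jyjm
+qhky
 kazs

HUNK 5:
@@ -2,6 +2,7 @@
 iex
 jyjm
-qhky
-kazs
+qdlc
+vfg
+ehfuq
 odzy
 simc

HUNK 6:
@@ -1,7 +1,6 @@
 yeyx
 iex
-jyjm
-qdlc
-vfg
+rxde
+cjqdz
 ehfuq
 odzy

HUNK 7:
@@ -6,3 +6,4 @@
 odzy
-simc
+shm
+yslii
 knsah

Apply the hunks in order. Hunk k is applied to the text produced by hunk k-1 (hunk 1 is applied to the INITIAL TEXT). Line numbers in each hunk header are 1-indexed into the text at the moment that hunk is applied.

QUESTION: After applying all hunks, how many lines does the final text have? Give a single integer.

Hunk 1: at line 3 remove [rohe,nlc,vuilp] add [kazs] -> 9 lines: yeyx iex fdwkl afukl kazs hzh xqf simc knsah
Hunk 2: at line 4 remove [hzh,xqf] add [odzy] -> 8 lines: yeyx iex fdwkl afukl kazs odzy simc knsah
Hunk 3: at line 1 remove [fdwkl,afukl] add [qytag,mkn,ptlgx] -> 9 lines: yeyx iex qytag mkn ptlgx kazs odzy simc knsah
Hunk 4: at line 2 remove [qytag,mkn,ptlgx] add [jyjm,qhky] -> 8 lines: yeyx iex jyjm qhky kazs odzy simc knsah
Hunk 5: at line 2 remove [qhky,kazs] add [qdlc,vfg,ehfuq] -> 9 lines: yeyx iex jyjm qdlc vfg ehfuq odzy simc knsah
Hunk 6: at line 1 remove [jyjm,qdlc,vfg] add [rxde,cjqdz] -> 8 lines: yeyx iex rxde cjqdz ehfuq odzy simc knsah
Hunk 7: at line 6 remove [simc] add [shm,yslii] -> 9 lines: yeyx iex rxde cjqdz ehfuq odzy shm yslii knsah
Final line count: 9

Answer: 9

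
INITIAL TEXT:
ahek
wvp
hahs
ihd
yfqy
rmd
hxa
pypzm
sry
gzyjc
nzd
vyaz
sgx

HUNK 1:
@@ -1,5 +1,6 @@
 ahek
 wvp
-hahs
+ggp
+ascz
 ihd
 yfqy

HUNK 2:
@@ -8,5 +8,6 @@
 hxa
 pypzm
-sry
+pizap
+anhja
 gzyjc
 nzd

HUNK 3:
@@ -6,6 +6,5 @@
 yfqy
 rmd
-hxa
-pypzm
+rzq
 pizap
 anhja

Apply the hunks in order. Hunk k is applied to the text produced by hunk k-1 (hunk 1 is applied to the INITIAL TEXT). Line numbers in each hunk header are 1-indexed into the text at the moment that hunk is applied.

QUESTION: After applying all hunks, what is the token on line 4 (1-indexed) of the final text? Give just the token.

Hunk 1: at line 1 remove [hahs] add [ggp,ascz] -> 14 lines: ahek wvp ggp ascz ihd yfqy rmd hxa pypzm sry gzyjc nzd vyaz sgx
Hunk 2: at line 8 remove [sry] add [pizap,anhja] -> 15 lines: ahek wvp ggp ascz ihd yfqy rmd hxa pypzm pizap anhja gzyjc nzd vyaz sgx
Hunk 3: at line 6 remove [hxa,pypzm] add [rzq] -> 14 lines: ahek wvp ggp ascz ihd yfqy rmd rzq pizap anhja gzyjc nzd vyaz sgx
Final line 4: ascz

Answer: ascz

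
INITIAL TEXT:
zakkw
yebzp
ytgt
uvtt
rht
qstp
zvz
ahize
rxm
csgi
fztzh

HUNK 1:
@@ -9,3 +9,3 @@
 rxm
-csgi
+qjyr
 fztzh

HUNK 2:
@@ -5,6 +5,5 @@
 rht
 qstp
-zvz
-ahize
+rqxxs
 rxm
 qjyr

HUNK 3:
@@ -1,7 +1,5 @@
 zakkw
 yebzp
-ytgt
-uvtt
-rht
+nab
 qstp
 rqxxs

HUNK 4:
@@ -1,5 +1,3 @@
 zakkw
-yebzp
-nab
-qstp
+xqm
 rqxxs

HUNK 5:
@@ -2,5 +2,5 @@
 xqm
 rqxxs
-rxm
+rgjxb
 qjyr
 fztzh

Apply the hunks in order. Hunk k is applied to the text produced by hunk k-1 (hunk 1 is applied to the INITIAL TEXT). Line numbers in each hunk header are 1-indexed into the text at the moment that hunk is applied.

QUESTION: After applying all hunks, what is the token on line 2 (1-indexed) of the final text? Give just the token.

Answer: xqm

Derivation:
Hunk 1: at line 9 remove [csgi] add [qjyr] -> 11 lines: zakkw yebzp ytgt uvtt rht qstp zvz ahize rxm qjyr fztzh
Hunk 2: at line 5 remove [zvz,ahize] add [rqxxs] -> 10 lines: zakkw yebzp ytgt uvtt rht qstp rqxxs rxm qjyr fztzh
Hunk 3: at line 1 remove [ytgt,uvtt,rht] add [nab] -> 8 lines: zakkw yebzp nab qstp rqxxs rxm qjyr fztzh
Hunk 4: at line 1 remove [yebzp,nab,qstp] add [xqm] -> 6 lines: zakkw xqm rqxxs rxm qjyr fztzh
Hunk 5: at line 2 remove [rxm] add [rgjxb] -> 6 lines: zakkw xqm rqxxs rgjxb qjyr fztzh
Final line 2: xqm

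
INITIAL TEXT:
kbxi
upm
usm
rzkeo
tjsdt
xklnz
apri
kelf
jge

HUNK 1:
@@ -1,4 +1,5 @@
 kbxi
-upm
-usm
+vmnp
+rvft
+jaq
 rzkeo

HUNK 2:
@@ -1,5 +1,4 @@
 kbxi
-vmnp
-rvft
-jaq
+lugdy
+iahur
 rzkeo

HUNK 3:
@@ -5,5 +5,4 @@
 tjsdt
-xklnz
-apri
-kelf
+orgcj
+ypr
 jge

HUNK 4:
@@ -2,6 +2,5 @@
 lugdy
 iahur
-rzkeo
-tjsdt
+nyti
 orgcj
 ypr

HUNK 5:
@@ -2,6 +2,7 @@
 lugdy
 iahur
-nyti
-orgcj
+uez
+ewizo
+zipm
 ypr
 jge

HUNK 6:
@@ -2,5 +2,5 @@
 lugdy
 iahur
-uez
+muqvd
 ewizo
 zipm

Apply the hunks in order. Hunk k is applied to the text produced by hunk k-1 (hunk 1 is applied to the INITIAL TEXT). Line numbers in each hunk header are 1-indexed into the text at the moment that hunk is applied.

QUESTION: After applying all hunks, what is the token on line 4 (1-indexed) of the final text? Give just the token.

Answer: muqvd

Derivation:
Hunk 1: at line 1 remove [upm,usm] add [vmnp,rvft,jaq] -> 10 lines: kbxi vmnp rvft jaq rzkeo tjsdt xklnz apri kelf jge
Hunk 2: at line 1 remove [vmnp,rvft,jaq] add [lugdy,iahur] -> 9 lines: kbxi lugdy iahur rzkeo tjsdt xklnz apri kelf jge
Hunk 3: at line 5 remove [xklnz,apri,kelf] add [orgcj,ypr] -> 8 lines: kbxi lugdy iahur rzkeo tjsdt orgcj ypr jge
Hunk 4: at line 2 remove [rzkeo,tjsdt] add [nyti] -> 7 lines: kbxi lugdy iahur nyti orgcj ypr jge
Hunk 5: at line 2 remove [nyti,orgcj] add [uez,ewizo,zipm] -> 8 lines: kbxi lugdy iahur uez ewizo zipm ypr jge
Hunk 6: at line 2 remove [uez] add [muqvd] -> 8 lines: kbxi lugdy iahur muqvd ewizo zipm ypr jge
Final line 4: muqvd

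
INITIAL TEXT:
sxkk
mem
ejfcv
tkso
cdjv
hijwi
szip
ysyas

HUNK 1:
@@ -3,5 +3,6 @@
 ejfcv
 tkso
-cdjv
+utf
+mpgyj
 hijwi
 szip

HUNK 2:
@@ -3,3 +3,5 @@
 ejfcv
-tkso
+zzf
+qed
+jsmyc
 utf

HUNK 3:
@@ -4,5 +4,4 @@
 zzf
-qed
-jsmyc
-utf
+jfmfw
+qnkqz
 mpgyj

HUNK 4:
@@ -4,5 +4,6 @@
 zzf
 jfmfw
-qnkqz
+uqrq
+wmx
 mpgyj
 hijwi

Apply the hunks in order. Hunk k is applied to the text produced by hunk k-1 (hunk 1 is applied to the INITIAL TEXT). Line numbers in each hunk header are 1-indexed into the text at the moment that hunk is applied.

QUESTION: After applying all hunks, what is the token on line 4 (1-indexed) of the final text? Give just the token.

Answer: zzf

Derivation:
Hunk 1: at line 3 remove [cdjv] add [utf,mpgyj] -> 9 lines: sxkk mem ejfcv tkso utf mpgyj hijwi szip ysyas
Hunk 2: at line 3 remove [tkso] add [zzf,qed,jsmyc] -> 11 lines: sxkk mem ejfcv zzf qed jsmyc utf mpgyj hijwi szip ysyas
Hunk 3: at line 4 remove [qed,jsmyc,utf] add [jfmfw,qnkqz] -> 10 lines: sxkk mem ejfcv zzf jfmfw qnkqz mpgyj hijwi szip ysyas
Hunk 4: at line 4 remove [qnkqz] add [uqrq,wmx] -> 11 lines: sxkk mem ejfcv zzf jfmfw uqrq wmx mpgyj hijwi szip ysyas
Final line 4: zzf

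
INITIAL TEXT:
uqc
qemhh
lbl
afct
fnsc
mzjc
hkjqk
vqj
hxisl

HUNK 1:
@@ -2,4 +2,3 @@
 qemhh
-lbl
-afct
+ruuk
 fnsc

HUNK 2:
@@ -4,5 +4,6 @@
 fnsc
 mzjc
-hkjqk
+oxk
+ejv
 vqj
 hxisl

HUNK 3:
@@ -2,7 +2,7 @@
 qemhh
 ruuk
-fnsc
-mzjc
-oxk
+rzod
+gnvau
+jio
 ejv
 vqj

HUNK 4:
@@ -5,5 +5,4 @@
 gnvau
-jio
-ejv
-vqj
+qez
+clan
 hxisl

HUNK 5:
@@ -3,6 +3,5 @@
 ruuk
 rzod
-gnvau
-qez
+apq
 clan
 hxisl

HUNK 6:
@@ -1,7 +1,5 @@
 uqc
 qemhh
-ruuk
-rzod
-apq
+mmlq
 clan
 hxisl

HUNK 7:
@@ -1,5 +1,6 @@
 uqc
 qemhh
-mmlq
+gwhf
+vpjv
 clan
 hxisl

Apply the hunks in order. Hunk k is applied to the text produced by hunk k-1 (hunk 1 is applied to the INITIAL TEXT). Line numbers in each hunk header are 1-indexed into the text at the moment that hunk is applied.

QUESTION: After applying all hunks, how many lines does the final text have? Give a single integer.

Hunk 1: at line 2 remove [lbl,afct] add [ruuk] -> 8 lines: uqc qemhh ruuk fnsc mzjc hkjqk vqj hxisl
Hunk 2: at line 4 remove [hkjqk] add [oxk,ejv] -> 9 lines: uqc qemhh ruuk fnsc mzjc oxk ejv vqj hxisl
Hunk 3: at line 2 remove [fnsc,mzjc,oxk] add [rzod,gnvau,jio] -> 9 lines: uqc qemhh ruuk rzod gnvau jio ejv vqj hxisl
Hunk 4: at line 5 remove [jio,ejv,vqj] add [qez,clan] -> 8 lines: uqc qemhh ruuk rzod gnvau qez clan hxisl
Hunk 5: at line 3 remove [gnvau,qez] add [apq] -> 7 lines: uqc qemhh ruuk rzod apq clan hxisl
Hunk 6: at line 1 remove [ruuk,rzod,apq] add [mmlq] -> 5 lines: uqc qemhh mmlq clan hxisl
Hunk 7: at line 1 remove [mmlq] add [gwhf,vpjv] -> 6 lines: uqc qemhh gwhf vpjv clan hxisl
Final line count: 6

Answer: 6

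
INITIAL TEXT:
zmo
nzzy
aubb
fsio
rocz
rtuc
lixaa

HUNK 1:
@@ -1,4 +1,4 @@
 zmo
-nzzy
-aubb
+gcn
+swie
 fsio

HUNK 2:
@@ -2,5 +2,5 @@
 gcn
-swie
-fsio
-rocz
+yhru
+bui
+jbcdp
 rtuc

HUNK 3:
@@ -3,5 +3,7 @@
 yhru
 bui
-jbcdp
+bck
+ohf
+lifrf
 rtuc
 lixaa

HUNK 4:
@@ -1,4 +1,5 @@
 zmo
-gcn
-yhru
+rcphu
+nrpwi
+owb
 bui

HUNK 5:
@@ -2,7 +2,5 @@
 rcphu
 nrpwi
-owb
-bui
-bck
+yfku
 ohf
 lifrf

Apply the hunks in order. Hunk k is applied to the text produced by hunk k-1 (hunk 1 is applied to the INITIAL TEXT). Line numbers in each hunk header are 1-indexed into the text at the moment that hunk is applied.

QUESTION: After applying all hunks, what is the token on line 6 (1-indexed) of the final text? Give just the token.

Answer: lifrf

Derivation:
Hunk 1: at line 1 remove [nzzy,aubb] add [gcn,swie] -> 7 lines: zmo gcn swie fsio rocz rtuc lixaa
Hunk 2: at line 2 remove [swie,fsio,rocz] add [yhru,bui,jbcdp] -> 7 lines: zmo gcn yhru bui jbcdp rtuc lixaa
Hunk 3: at line 3 remove [jbcdp] add [bck,ohf,lifrf] -> 9 lines: zmo gcn yhru bui bck ohf lifrf rtuc lixaa
Hunk 4: at line 1 remove [gcn,yhru] add [rcphu,nrpwi,owb] -> 10 lines: zmo rcphu nrpwi owb bui bck ohf lifrf rtuc lixaa
Hunk 5: at line 2 remove [owb,bui,bck] add [yfku] -> 8 lines: zmo rcphu nrpwi yfku ohf lifrf rtuc lixaa
Final line 6: lifrf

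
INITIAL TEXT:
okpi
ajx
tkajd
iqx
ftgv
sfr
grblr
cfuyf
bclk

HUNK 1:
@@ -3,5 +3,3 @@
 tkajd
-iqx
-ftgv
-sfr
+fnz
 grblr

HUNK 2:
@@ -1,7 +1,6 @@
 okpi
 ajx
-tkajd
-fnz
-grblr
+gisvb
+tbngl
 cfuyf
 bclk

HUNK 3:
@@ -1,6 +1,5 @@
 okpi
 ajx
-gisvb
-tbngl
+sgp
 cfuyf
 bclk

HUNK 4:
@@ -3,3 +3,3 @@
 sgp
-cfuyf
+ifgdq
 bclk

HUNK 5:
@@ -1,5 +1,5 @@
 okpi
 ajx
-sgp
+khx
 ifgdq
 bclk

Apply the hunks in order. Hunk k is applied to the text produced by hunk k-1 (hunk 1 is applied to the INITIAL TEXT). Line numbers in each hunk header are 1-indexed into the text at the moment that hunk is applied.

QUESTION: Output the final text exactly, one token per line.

Hunk 1: at line 3 remove [iqx,ftgv,sfr] add [fnz] -> 7 lines: okpi ajx tkajd fnz grblr cfuyf bclk
Hunk 2: at line 1 remove [tkajd,fnz,grblr] add [gisvb,tbngl] -> 6 lines: okpi ajx gisvb tbngl cfuyf bclk
Hunk 3: at line 1 remove [gisvb,tbngl] add [sgp] -> 5 lines: okpi ajx sgp cfuyf bclk
Hunk 4: at line 3 remove [cfuyf] add [ifgdq] -> 5 lines: okpi ajx sgp ifgdq bclk
Hunk 5: at line 1 remove [sgp] add [khx] -> 5 lines: okpi ajx khx ifgdq bclk

Answer: okpi
ajx
khx
ifgdq
bclk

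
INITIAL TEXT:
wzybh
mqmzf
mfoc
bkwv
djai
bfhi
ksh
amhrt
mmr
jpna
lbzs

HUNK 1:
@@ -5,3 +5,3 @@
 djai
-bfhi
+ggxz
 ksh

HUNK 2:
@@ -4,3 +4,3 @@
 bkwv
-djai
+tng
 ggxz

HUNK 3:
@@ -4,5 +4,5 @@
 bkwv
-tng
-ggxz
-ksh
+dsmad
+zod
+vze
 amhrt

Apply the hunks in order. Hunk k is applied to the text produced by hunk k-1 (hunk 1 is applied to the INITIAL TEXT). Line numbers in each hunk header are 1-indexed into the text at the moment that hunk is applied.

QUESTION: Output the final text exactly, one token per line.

Hunk 1: at line 5 remove [bfhi] add [ggxz] -> 11 lines: wzybh mqmzf mfoc bkwv djai ggxz ksh amhrt mmr jpna lbzs
Hunk 2: at line 4 remove [djai] add [tng] -> 11 lines: wzybh mqmzf mfoc bkwv tng ggxz ksh amhrt mmr jpna lbzs
Hunk 3: at line 4 remove [tng,ggxz,ksh] add [dsmad,zod,vze] -> 11 lines: wzybh mqmzf mfoc bkwv dsmad zod vze amhrt mmr jpna lbzs

Answer: wzybh
mqmzf
mfoc
bkwv
dsmad
zod
vze
amhrt
mmr
jpna
lbzs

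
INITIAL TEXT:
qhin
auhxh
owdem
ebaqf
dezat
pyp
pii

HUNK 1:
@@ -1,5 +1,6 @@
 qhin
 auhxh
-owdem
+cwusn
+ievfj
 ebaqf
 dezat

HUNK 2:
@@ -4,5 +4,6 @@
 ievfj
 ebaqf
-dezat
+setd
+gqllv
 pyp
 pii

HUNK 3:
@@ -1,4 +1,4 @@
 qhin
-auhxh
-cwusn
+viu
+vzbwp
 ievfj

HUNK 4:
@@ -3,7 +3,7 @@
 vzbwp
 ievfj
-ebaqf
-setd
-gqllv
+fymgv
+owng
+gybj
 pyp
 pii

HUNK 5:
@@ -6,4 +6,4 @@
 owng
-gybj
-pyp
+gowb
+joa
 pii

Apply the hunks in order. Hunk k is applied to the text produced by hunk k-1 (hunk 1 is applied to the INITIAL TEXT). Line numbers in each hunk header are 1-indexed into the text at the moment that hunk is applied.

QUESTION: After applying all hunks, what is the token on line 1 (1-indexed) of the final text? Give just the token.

Hunk 1: at line 1 remove [owdem] add [cwusn,ievfj] -> 8 lines: qhin auhxh cwusn ievfj ebaqf dezat pyp pii
Hunk 2: at line 4 remove [dezat] add [setd,gqllv] -> 9 lines: qhin auhxh cwusn ievfj ebaqf setd gqllv pyp pii
Hunk 3: at line 1 remove [auhxh,cwusn] add [viu,vzbwp] -> 9 lines: qhin viu vzbwp ievfj ebaqf setd gqllv pyp pii
Hunk 4: at line 3 remove [ebaqf,setd,gqllv] add [fymgv,owng,gybj] -> 9 lines: qhin viu vzbwp ievfj fymgv owng gybj pyp pii
Hunk 5: at line 6 remove [gybj,pyp] add [gowb,joa] -> 9 lines: qhin viu vzbwp ievfj fymgv owng gowb joa pii
Final line 1: qhin

Answer: qhin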